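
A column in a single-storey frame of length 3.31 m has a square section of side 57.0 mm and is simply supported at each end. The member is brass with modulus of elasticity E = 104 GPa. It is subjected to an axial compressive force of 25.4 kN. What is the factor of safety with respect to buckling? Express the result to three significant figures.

I = a⁴/12 = 57.0⁴/12 = 8.797×10^5 mm⁴
I = 8.797×10^5 mm⁴ = 8.797×10^-7 m⁴
Effective length L_e = K·L = 1 × 3.31 = 3.310 m
P_cr = π²EI / L_e² = π² × 104×10⁹ × 8.797×10^-7 / 3.310² = 8.241×10^4 N
Factor of safety n = P_cr / P = 82.413 / 25.4 = 3.24

n ≈ 3.24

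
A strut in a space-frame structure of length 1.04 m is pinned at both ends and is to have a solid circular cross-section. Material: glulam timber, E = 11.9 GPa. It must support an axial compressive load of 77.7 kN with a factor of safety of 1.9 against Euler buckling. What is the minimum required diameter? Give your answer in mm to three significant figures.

Required P_cr = n·P = 1.9 × 77.7 = 147.6 kN
L_e = K·L = 1 × 1.04 = 1.040 m
Required I = P_cr·L_e²/(π²E) = 1.476×10^5 × 1.040² / (π² × 1.19×10^10) = 1.360×10^-6 m⁴
I_req = 1.360×10^6 mm⁴
Solid circle: I = πd⁴/64  ⇒  d = (64I/π)^(1/4) = (64×1.360×10^6/π)^(1/4) = 72.5 mm

d ≈ 72.5 mm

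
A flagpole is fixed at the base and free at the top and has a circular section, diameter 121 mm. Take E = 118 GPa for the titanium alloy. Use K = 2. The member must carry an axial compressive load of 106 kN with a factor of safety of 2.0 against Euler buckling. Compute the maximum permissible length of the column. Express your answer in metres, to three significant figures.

I = πd⁴/64 = π×121⁴/64 = 1.052×10^7 mm⁴
I = 1.052×10^-5 m⁴
Required critical load P_cr = n·P = 2.0 × 106 = 212.0 kN = 2.120×10^5 N
From P_cr = π²EI/(K·L)²:  L = (1/K)·√(π²EI/P_cr) = (1/2)·√(π²×1.18×10^11×1.052×10^-5/2.120×10^5)
L = 3.80 m

L_max ≈ 3.80 m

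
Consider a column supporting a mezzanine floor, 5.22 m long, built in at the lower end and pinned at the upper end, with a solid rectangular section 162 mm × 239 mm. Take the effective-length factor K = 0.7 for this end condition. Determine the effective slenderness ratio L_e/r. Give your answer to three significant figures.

Buckling occurs about the weak axis: I_min = h·b³/12 with b = 162 mm (the shorter side).
I_min = 239×162³/12 = 8.468×10^7 mm⁴
A = 3.872×10^4 mm²;  r_min = √(I/A) = √(8.468×10^7/3.872×10^4) = 46.77 mm
L_e = K·L = 0.7 × 5.22 m = 3.654 m = 3654.0 mm
λ = L_e / r_min = 3654.0 / 46.77 = 78.1

λ ≈ 78.1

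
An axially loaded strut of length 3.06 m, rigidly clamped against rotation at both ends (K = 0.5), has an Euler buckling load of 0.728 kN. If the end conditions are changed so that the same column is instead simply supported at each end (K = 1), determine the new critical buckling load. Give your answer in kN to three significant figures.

P_cr ≈ 0.182 kN

P_cr ∝ 1/K², so P_cr,new = P_cr,old × (K_old/K_new)² = 0.728 × (0.5/1)²
= 0.728 × 0.2500 = 0.182 kN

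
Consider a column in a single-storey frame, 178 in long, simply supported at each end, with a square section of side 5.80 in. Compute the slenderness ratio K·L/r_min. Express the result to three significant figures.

λ ≈ 106

For a square r = a/√12 = 5.80/√12 = 1.674 in
L_e = K·L = 1 × 178 = 178.0 in
λ = L_e / r_min = 178.00 / 1.674 = 106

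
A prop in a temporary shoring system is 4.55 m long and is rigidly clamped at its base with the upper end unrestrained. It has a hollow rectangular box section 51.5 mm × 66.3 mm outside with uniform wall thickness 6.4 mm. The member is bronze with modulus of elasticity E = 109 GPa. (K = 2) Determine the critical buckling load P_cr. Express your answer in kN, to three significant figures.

P_cr ≈ 6.45 kN

Inner dimensions: h_i = 66.3 − 2×6.4 = 53.50 mm, b_i = 51.5 − 2×6.4 = 38.70 mm
Weak-axis I_min = (h_o·b_o³ − h_i·b_i³)/12 with b_o = 51.5, b_i = 38.70 mm (shorter outer/inner sides).
I_min = (66.3×51.5³ − 53.50×38.70³)/12 = 4.963×10^5 mm⁴
I = 4.963×10^5 mm⁴ = 4.963×10^-7 m⁴
Effective length L_e = K·L = 2 × 4.55 = 9.100 m
P_cr = π²EI / L_e² = π² × 109×10⁹ × 4.963×10^-7 / 9.100² = 6.447×10^3 N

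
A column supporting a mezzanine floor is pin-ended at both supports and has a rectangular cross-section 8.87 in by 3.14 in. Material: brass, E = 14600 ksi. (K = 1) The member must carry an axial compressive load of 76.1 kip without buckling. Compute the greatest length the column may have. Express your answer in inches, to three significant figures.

L_max ≈ 208 in

Buckling occurs about the weak axis: I_min = h·b³/12 with b = 3.14 in (the shorter side).
I_min = 8.87×3.14³/12 = 22.88 in⁴
At the buckling limit P_cr = P = 7.610×10^4 lb
From P_cr = π²EI/(K·L)²:  L = (1/K)·√(π²EI/P_cr) = (1/1)·√(π²×1.46×10^7×22.88/7.610×10^4)
L = 208 in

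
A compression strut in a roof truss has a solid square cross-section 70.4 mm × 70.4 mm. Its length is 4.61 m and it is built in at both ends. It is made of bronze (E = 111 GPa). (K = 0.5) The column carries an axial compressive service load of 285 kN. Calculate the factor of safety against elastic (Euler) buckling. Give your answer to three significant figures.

I = a⁴/12 = 70.4⁴/12 = 2.047×10^6 mm⁴
I = 2.047×10^6 mm⁴ = 2.047×10^-6 m⁴
Effective length L_e = K·L = 0.5 × 4.61 = 2.305 m
P_cr = π²EI / L_e² = π² × 111×10⁹ × 2.047×10^-6 / 2.305² = 4.221×10^5 N
Factor of safety n = P_cr / P = 422.08 / 285 = 1.48

n ≈ 1.48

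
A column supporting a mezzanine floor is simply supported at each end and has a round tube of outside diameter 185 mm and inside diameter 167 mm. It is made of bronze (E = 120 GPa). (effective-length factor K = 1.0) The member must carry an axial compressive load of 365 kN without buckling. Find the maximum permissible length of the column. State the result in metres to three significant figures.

L_max ≈ 7.92 m

d_o = 185 mm, d_i = 167 mm
I = π(d_o⁴ − d_i⁴)/64 = π(185⁴ − 167.0⁴)/64 = 1.932×10^7 mm⁴
I = 1.932×10^-5 m⁴
At the buckling limit P_cr = P = 3.650×10^5 N
From P_cr = π²EI/(K·L)²:  L = (1/K)·√(π²EI/P_cr) = (1/1)·√(π²×1.20×10^11×1.932×10^-5/3.650×10^5)
L = 7.92 m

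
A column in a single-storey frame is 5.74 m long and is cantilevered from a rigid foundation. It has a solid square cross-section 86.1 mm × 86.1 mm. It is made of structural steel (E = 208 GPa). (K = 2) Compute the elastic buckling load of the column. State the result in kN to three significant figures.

I = a⁴/12 = 86.1⁴/12 = 4.580×10^6 mm⁴
I = 4.580×10^6 mm⁴ = 4.580×10^-6 m⁴
Effective length L_e = K·L = 2 × 5.74 = 11.48 m
P_cr = π²EI / L_e² = π² × 208×10⁹ × 4.580×10^-6 / 11.48² = 7.134×10^4 N

P_cr ≈ 71.3 kN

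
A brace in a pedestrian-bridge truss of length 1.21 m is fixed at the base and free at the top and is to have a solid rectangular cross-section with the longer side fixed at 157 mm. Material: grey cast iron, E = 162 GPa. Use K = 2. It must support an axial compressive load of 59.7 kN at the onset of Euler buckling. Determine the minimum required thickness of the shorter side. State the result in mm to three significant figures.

b ≈ 25.6 mm

L_e = K·L = 2 × 1.21 = 2.420 m
Required I = P_cr·L_e²/(π²E) = 5.970×10^4 × 2.420² / (π² × 1.62×10^11) = 2.187×10^-7 m⁴
I_req = 2.187×10^5 mm⁴
Rectangle, weak axis: I_min = h·b³/12 with h = 157 mm fixed  ⇒  b = (12I/h)^(1/3) = 25.6 mm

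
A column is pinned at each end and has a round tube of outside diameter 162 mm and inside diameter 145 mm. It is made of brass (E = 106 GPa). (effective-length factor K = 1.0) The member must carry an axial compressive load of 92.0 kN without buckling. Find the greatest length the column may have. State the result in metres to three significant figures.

d_o = 162 mm, d_i = 145 mm
I = π(d_o⁴ − d_i⁴)/64 = π(162⁴ − 145.0⁴)/64 = 1.211×10^7 mm⁴
I = 1.211×10^-5 m⁴
At the buckling limit P_cr = P = 9.200×10^4 N
From P_cr = π²EI/(K·L)²:  L = (1/K)·√(π²EI/P_cr) = (1/1)·√(π²×1.06×10^11×1.211×10^-5/9.200×10^4)
L = 11.7 m

L_max ≈ 11.7 m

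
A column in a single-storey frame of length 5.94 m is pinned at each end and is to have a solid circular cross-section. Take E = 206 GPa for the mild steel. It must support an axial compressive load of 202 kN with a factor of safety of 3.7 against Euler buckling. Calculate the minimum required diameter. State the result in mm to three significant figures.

d ≈ 127 mm

Required P_cr = n·P = 3.7 × 202 = 747.4 kN
L_e = K·L = 1 × 5.94 = 5.940 m
Required I = P_cr·L_e²/(π²E) = 7.474×10^5 × 5.940² / (π² × 2.06×10^11) = 1.297×10^-5 m⁴
I_req = 1.297×10^7 mm⁴
Solid circle: I = πd⁴/64  ⇒  d = (64I/π)^(1/4) = (64×1.297×10^7/π)^(1/4) = 127 mm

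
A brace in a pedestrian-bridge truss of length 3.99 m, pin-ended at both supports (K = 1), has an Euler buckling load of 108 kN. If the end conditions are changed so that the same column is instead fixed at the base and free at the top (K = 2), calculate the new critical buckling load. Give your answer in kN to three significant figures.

P_cr ∝ 1/K², so P_cr,new = P_cr,old × (K_old/K_new)² = 108 × (1/2)²
= 108 × 0.2500 = 27.0 kN

P_cr ≈ 27.0 kN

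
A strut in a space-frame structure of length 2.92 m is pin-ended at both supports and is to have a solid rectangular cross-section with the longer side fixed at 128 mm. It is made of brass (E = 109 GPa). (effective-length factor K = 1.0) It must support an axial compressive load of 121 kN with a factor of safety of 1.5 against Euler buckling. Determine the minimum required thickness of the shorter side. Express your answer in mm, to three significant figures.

b ≈ 51.3 mm

Required P_cr = n·P = 1.5 × 121 = 181.5 kN
L_e = K·L = 1 × 2.92 = 2.920 m
Required I = P_cr·L_e²/(π²E) = 1.815×10^5 × 2.920² / (π² × 1.09×10^11) = 1.439×10^-6 m⁴
I_req = 1.439×10^6 mm⁴
Rectangle, weak axis: I_min = h·b³/12 with h = 128 mm fixed  ⇒  b = (12I/h)^(1/3) = 51.3 mm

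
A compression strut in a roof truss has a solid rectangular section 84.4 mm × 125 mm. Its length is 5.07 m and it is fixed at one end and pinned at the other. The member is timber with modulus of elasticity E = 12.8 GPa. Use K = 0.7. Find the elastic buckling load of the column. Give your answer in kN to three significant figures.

P_cr ≈ 62.8 kN

Buckling occurs about the weak axis: I_min = h·b³/12 with b = 84.4 mm (the shorter side).
I_min = 125×84.4³/12 = 6.263×10^6 mm⁴
I = 6.263×10^6 mm⁴ = 6.263×10^-6 m⁴
Effective length L_e = K·L = 0.7 × 5.07 = 3.549 m
P_cr = π²EI / L_e² = π² × 12.8×10⁹ × 6.263×10^-6 / 3.549² = 6.281×10^4 N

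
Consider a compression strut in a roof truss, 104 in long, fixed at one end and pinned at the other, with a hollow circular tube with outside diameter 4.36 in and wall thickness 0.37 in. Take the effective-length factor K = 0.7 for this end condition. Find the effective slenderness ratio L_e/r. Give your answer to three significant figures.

λ ≈ 51.4

Inner diameter d_i = 4.36 − 2×0.37 = 3.620 in
I = π(d_o⁴ − d_i⁴)/64 = π(4.36⁴ − 3.620⁴)/64 = 9.309 in⁴
A = 4.638 in²;  r_min = √(I/A) = √(9.309/4.638) = 1.417 in
L_e = K·L = 0.7 × 104 = 72.80 in
λ = L_e / r_min = 72.800 / 1.417 = 51.4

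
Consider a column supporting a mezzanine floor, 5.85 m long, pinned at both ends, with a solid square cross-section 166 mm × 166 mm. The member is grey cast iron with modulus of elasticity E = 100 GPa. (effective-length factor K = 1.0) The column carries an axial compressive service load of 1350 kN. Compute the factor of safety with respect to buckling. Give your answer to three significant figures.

I = a⁴/12 = 166⁴/12 = 6.328×10^7 mm⁴
I = 6.328×10^7 mm⁴ = 6.328×10^-5 m⁴
Effective length L_e = K·L = 1 × 5.85 = 5.850 m
P_cr = π²EI / L_e² = π² × 100×10⁹ × 6.328×10^-5 / 5.850² = 1.825×10^6 N
Factor of safety n = P_cr / P = 1824.9 / 1350 = 1.35

n ≈ 1.35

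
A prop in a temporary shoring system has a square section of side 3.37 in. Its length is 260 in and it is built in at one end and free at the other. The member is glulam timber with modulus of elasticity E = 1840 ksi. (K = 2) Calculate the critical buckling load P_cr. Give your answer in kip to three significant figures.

I = a⁴/12 = 3.37⁴/12 = 10.75 in⁴
Effective length L_e = K·L = 2 × 260 = 520.0 in
P_cr = π²EI / L_e² = π² × 1840×10³ × 10.75 / 520.0² = 721.9 lb

P_cr ≈ 0.722 kip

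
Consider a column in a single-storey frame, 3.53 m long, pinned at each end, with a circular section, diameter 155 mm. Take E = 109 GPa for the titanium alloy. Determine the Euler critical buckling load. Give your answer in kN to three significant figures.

I = πd⁴/64 = π×155⁴/64 = 2.833×10^7 mm⁴
I = 2.833×10^7 mm⁴ = 2.833×10^-5 m⁴
Effective length L_e = K·L = 1 × 3.53 = 3.530 m
P_cr = π²EI / L_e² = π² × 109×10⁹ × 2.833×10^-5 / 3.530² = 2.446×10^6 N

P_cr ≈ 2450 kN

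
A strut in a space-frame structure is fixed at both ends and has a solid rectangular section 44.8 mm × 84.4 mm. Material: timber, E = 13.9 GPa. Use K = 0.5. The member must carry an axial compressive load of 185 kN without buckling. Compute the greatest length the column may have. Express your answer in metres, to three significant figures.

L_max ≈ 1.37 m

Buckling occurs about the weak axis: I_min = h·b³/12 with b = 44.8 mm (the shorter side).
I_min = 84.4×44.8³/12 = 6.324×10^5 mm⁴
I = 6.324×10^-7 m⁴
At the buckling limit P_cr = P = 1.850×10^5 N
From P_cr = π²EI/(K·L)²:  L = (1/K)·√(π²EI/P_cr) = (1/0.5)·√(π²×1.39×10^10×6.324×10^-7/1.850×10^5)
L = 1.37 m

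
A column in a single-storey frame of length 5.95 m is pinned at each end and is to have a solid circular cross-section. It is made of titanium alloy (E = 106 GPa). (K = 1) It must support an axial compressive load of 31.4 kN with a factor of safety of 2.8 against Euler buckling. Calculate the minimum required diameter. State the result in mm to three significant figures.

Required P_cr = n·P = 2.8 × 31.4 = 87.92 kN
L_e = K·L = 1 × 5.95 = 5.950 m
Required I = P_cr·L_e²/(π²E) = 8.792×10^4 × 5.950² / (π² × 1.06×10^11) = 2.975×10^-6 m⁴
I_req = 2.975×10^6 mm⁴
Solid circle: I = πd⁴/64  ⇒  d = (64I/π)^(1/4) = (64×2.975×10^6/π)^(1/4) = 88.2 mm

d ≈ 88.2 mm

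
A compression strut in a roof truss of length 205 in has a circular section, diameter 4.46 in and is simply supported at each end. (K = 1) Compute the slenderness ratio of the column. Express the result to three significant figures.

λ ≈ 184

For a solid circle r = d/4 = 4.46/4 = 1.115 in
L_e = K·L = 1 × 205 = 205.0 in
λ = L_e / r_min = 205.00 / 1.115 = 184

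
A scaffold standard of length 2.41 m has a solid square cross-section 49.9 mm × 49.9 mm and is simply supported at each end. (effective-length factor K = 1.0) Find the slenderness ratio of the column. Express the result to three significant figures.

For a square r = a/√12 = 49.9/√12 = 14.40 mm
L_e = K·L = 1 × 2.41 m = 2.410 m = 2410.0 mm
λ = L_e / r_min = 2410.0 / 14.40 = 167

λ ≈ 167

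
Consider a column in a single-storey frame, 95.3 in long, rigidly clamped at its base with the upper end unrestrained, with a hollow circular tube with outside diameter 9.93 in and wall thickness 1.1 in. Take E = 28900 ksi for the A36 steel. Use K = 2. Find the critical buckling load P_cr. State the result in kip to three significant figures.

P_cr ≈ 2370 kip

Inner diameter d_i = 9.93 − 2×1.1 = 7.730 in
I = π(d_o⁴ − d_i⁴)/64 = π(9.93⁴ − 7.730⁴)/64 = 302.0 in⁴
Effective length L_e = K·L = 2 × 95.3 = 190.6 in
P_cr = π²EI / L_e² = π² × 28900×10³ × 302.0 / 190.6² = 2.371×10^6 lb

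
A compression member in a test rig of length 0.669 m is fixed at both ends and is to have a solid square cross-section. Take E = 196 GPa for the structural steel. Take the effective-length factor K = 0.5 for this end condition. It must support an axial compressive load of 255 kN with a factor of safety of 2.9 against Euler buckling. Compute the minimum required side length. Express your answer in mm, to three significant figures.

Required P_cr = n·P = 2.9 × 255 = 739.5 kN
L_e = K·L = 0.5 × 0.669 = 0.3345 m
Required I = P_cr·L_e²/(π²E) = 7.395×10^5 × 0.3345² / (π² × 1.96×10^11) = 4.277×10^-8 m⁴
I_req = 4.277×10^4 mm⁴
Solid square: I = a⁴/12  ⇒  a = (12I)^(1/4) = (12×4.277×10^4)^(1/4) = 26.8 mm

a ≈ 26.8 mm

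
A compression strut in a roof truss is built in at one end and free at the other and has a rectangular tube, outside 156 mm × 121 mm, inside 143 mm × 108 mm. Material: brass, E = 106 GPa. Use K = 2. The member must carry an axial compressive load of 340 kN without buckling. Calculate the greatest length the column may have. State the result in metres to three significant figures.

Weak-axis I_min = (h_o·b_o³ − h_i·b_i³)/12 with b_o = 121, b_i = 108.0 mm (shorter outer/inner sides).
I_min = (156×121³ − 143.0×108.0³)/12 = 8.019×10^6 mm⁴
I = 8.019×10^-6 m⁴
At the buckling limit P_cr = P = 3.400×10^5 N
From P_cr = π²EI/(K·L)²:  L = (1/K)·√(π²EI/P_cr) = (1/2)·√(π²×1.06×10^11×8.019×10^-6/3.400×10^5)
L = 2.48 m

L_max ≈ 2.48 m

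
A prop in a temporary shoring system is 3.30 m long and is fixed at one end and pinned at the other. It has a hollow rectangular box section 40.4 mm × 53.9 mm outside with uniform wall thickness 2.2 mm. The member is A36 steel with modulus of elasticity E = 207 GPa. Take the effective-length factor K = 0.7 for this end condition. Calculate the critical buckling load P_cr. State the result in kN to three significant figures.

P_cr ≈ 39.7 kN

Inner dimensions: h_i = 53.9 − 2×2.2 = 49.50 mm, b_i = 40.4 − 2×2.2 = 36.00 mm
Weak-axis I_min = (h_o·b_o³ − h_i·b_i³)/12 with b_o = 40.4, b_i = 36.00 mm (shorter outer/inner sides).
I_min = (53.9×40.4³ − 49.50×36.00³)/12 = 1.037×10^5 mm⁴
I = 1.037×10^5 mm⁴ = 1.037×10^-7 m⁴
Effective length L_e = K·L = 0.7 × 3.30 = 2.310 m
P_cr = π²EI / L_e² = π² × 207×10⁹ × 1.037×10^-7 / 2.310² = 3.971×10^4 N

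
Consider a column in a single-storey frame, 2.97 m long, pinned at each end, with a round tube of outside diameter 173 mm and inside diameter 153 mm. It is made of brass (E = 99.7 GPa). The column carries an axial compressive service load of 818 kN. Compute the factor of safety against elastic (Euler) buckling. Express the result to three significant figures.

d_o = 173 mm, d_i = 153 mm
I = π(d_o⁴ − d_i⁴)/64 = π(173⁴ − 153.0⁴)/64 = 1.707×10^7 mm⁴
I = 1.707×10^7 mm⁴ = 1.707×10^-5 m⁴
Effective length L_e = K·L = 1 × 2.97 = 2.970 m
P_cr = π²EI / L_e² = π² × 99.7×10⁹ × 1.707×10^-5 / 2.970² = 1.904×10^6 N
Factor of safety n = P_cr / P = 1904.3 / 818 = 2.33

n ≈ 2.33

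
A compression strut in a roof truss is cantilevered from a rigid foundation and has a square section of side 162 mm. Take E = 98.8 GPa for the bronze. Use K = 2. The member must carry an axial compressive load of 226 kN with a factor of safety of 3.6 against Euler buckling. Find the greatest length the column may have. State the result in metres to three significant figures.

L_max ≈ 4.15 m

I = a⁴/12 = 162⁴/12 = 5.740×10^7 mm⁴
I = 5.740×10^-5 m⁴
Required critical load P_cr = n·P = 3.6 × 226 = 813.6 kN = 8.136×10^5 N
From P_cr = π²EI/(K·L)²:  L = (1/K)·√(π²EI/P_cr) = (1/2)·√(π²×9.88×10^10×5.740×10^-5/8.136×10^5)
L = 4.15 m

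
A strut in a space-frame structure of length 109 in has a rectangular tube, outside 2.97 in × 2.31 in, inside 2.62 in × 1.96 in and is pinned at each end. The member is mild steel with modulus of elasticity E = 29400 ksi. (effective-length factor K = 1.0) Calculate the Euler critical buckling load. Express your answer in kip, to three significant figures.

P_cr ≈ 34.4 kip

Weak-axis I_min = (h_o·b_o³ − h_i·b_i³)/12 with b_o = 2.31, b_i = 1.960 in (shorter outer/inner sides).
I_min = (2.97×2.31³ − 2.620×1.960³)/12 = 1.407 in⁴
Effective length L_e = K·L = 1 × 109 = 109.0 in
P_cr = π²EI / L_e² = π² × 29400×10³ × 1.407 / 109.0² = 3.436×10^4 lb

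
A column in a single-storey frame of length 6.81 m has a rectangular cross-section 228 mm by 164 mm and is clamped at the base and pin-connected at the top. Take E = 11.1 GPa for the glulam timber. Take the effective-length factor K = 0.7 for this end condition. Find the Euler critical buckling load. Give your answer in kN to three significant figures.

P_cr ≈ 404 kN

Buckling occurs about the weak axis: I_min = h·b³/12 with b = 164 mm (the shorter side).
I_min = 228×164³/12 = 8.381×10^7 mm⁴
I = 8.381×10^7 mm⁴ = 8.381×10^-5 m⁴
Effective length L_e = K·L = 0.7 × 6.81 = 4.767 m
P_cr = π²EI / L_e² = π² × 11.1×10⁹ × 8.381×10^-5 / 4.767² = 4.040×10^5 N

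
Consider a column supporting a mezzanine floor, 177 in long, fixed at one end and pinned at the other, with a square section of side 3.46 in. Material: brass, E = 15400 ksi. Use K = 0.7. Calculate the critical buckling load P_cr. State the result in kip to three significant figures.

P_cr ≈ 118 kip

I = a⁴/12 = 3.46⁴/12 = 11.94 in⁴
Effective length L_e = K·L = 0.7 × 177 = 123.9 in
P_cr = π²EI / L_e² = π² × 15400×10³ × 11.94 / 123.9² = 1.182×10^5 lb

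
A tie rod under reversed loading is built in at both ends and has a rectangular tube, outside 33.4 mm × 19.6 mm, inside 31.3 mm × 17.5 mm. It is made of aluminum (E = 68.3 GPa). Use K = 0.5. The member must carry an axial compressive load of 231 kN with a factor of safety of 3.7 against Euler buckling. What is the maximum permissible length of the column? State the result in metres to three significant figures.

L_max ≈ 0.148 m

Weak-axis I_min = (h_o·b_o³ − h_i·b_i³)/12 with b_o = 19.6, b_i = 17.50 mm (shorter outer/inner sides).
I_min = (33.4×19.6³ − 31.30×17.50³)/12 = 6.978×10^3 mm⁴
I = 6.978×10^-9 m⁴
Required critical load P_cr = n·P = 3.7 × 231 = 854.7 kN = 8.547×10^5 N
From P_cr = π²EI/(K·L)²:  L = (1/K)·√(π²EI/P_cr) = (1/0.5)·√(π²×6.83×10^10×6.978×10^-9/8.547×10^5)
L = 0.148 m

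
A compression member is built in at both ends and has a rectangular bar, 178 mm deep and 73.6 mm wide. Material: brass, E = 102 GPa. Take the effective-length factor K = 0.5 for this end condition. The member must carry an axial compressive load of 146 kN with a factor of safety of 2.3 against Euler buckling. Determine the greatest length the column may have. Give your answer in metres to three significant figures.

Buckling occurs about the weak axis: I_min = h·b³/12 with b = 73.6 mm (the shorter side).
I_min = 178×73.6³/12 = 5.914×10^6 mm⁴
I = 5.914×10^-6 m⁴
Required critical load P_cr = n·P = 2.3 × 146 = 335.8 kN = 3.358×10^5 N
From P_cr = π²EI/(K·L)²:  L = (1/K)·√(π²EI/P_cr) = (1/0.5)·√(π²×1.02×10^11×5.914×10^-6/3.358×10^5)
L = 8.42 m

L_max ≈ 8.42 m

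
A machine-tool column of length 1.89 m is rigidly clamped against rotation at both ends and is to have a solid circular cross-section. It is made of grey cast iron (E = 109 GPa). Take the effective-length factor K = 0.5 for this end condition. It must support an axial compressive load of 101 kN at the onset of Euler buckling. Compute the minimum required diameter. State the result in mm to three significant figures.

L_e = K·L = 0.5 × 1.89 = 0.9450 m
Required I = P_cr·L_e²/(π²E) = 1.010×10^5 × 0.9450² / (π² × 1.09×10^11) = 8.384×10^-8 m⁴
I_req = 8.384×10^4 mm⁴
Solid circle: I = πd⁴/64  ⇒  d = (64I/π)^(1/4) = (64×8.384×10^4/π)^(1/4) = 36.2 mm

d ≈ 36.2 mm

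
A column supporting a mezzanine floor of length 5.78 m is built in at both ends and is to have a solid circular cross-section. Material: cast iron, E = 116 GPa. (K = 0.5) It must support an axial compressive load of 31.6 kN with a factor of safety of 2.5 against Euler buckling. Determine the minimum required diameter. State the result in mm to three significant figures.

Required P_cr = n·P = 2.5 × 31.6 = 79.00 kN
L_e = K·L = 0.5 × 5.78 = 2.890 m
Required I = P_cr·L_e²/(π²E) = 7.900×10^4 × 2.890² / (π² × 1.16×10^11) = 5.763×10^-7 m⁴
I_req = 5.763×10^5 mm⁴
Solid circle: I = πd⁴/64  ⇒  d = (64I/π)^(1/4) = (64×5.763×10^5/π)^(1/4) = 58.5 mm

d ≈ 58.5 mm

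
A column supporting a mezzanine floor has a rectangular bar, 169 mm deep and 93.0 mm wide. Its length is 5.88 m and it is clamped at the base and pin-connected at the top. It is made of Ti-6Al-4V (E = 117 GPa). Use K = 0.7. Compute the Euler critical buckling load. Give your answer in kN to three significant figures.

P_cr ≈ 772 kN

Buckling occurs about the weak axis: I_min = h·b³/12 with b = 93.0 mm (the shorter side).
I_min = 169×93.0³/12 = 1.133×10^7 mm⁴
I = 1.133×10^7 mm⁴ = 1.133×10^-5 m⁴
Effective length L_e = K·L = 0.7 × 5.88 = 4.116 m
P_cr = π²EI / L_e² = π² × 117×10⁹ × 1.133×10^-5 / 4.116² = 7.721×10^5 N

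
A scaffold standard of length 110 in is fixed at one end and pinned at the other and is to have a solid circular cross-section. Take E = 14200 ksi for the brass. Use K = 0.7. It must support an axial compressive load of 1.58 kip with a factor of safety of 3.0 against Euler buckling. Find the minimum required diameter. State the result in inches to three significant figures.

Required P_cr = n·P = 3.0 × 1.58 = 4.740 kip
L_e = K·L = 0.7 × 110 = 77.00 in
Required I = P_cr·L_e²/(π²E) = 4.740×10^3 × 77.00² / (π² × 1.42×10^7) = 0.2005 in⁴
Solid circle: I = πd⁴/64  ⇒  d = (64I/π)^(1/4) = (64×0.2005/π)^(1/4) = 1.42 in

d ≈ 1.42 in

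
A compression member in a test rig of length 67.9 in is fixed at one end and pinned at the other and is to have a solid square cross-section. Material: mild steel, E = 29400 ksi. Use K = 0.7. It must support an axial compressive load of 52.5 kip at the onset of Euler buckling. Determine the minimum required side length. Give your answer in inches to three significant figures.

a ≈ 1.49 in

L_e = K·L = 0.7 × 67.9 = 47.53 in
Required I = P_cr·L_e²/(π²E) = 5.250×10^4 × 47.53² / (π² × 2.94×10^7) = 0.4087 in⁴
Solid square: I = a⁴/12  ⇒  a = (12I)^(1/4) = (12×0.4087)^(1/4) = 1.49 in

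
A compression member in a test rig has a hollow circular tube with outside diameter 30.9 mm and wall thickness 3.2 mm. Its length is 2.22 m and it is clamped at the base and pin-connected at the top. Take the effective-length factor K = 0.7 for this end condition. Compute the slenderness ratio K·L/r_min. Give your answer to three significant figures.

Inner diameter d_i = 30.9 − 2×3.2 = 24.50 mm
I = π(d_o⁴ − d_i⁴)/64 = π(30.9⁴ − 24.50⁴)/64 = 2.706×10^4 mm⁴
A = 278.5 mm²;  r_min = √(I/A) = √(2.706×10^4/278.5) = 9.859 mm
L_e = K·L = 0.7 × 2.22 m = 1.554 m = 1554.0 mm
λ = L_e / r_min = 1554.0 / 9.859 = 158

λ ≈ 158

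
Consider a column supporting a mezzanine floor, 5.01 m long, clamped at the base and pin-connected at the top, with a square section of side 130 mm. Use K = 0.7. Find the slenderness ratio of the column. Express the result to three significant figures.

I = a⁴/12 = 130⁴/12 = 2.380×10^7 mm⁴
A = 1.690×10^4 mm²;  r_min = √(I/A) = √(2.380×10^7/1.690×10^4) = 37.53 mm
L_e = K·L = 0.7 × 5.01 m = 3.507 m = 3507.0 mm
λ = L_e / r_min = 3507.0 / 37.53 = 93.5

λ ≈ 93.5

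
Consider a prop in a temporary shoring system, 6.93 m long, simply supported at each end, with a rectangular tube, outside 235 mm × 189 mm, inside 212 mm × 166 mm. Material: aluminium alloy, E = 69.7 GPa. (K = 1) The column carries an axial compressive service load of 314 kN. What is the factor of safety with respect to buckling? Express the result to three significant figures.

n ≈ 2.34

Weak-axis I_min = (h_o·b_o³ − h_i·b_i³)/12 with b_o = 189, b_i = 166.0 mm (shorter outer/inner sides).
I_min = (235×189³ − 212.0×166.0³)/12 = 5.140×10^7 mm⁴
I = 5.140×10^7 mm⁴ = 5.140×10^-5 m⁴
Effective length L_e = K·L = 1 × 6.93 = 6.930 m
P_cr = π²EI / L_e² = π² × 69.7×10⁹ × 5.140×10^-5 / 6.930² = 7.363×10^5 N
Factor of safety n = P_cr / P = 736.25 / 314 = 2.34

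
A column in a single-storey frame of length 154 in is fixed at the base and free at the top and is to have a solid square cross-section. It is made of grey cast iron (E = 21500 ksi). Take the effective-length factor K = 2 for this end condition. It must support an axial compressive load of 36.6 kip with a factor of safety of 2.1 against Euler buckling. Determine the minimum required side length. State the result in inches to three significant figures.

a ≈ 4.51 in

Required P_cr = n·P = 2.1 × 36.6 = 76.86 kip
L_e = K·L = 2 × 154 = 308.0 in
Required I = P_cr·L_e²/(π²E) = 7.686×10^4 × 308.0² / (π² × 2.15×10^7) = 34.36 in⁴
Solid square: I = a⁴/12  ⇒  a = (12I)^(1/4) = (12×34.36)^(1/4) = 4.51 in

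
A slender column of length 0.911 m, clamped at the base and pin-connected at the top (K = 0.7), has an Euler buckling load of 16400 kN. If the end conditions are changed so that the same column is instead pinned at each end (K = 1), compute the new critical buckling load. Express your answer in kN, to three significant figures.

P_cr ≈ 8040 kN

P_cr ∝ 1/K², so P_cr,new = P_cr,old × (K_old/K_new)² = 16400 × (0.7/1)²
= 16400 × 0.4900 = 8040 kN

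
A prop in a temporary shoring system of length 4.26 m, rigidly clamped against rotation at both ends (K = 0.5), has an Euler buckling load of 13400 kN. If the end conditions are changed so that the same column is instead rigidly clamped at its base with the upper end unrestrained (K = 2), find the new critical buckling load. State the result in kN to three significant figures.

P_cr ≈ 838 kN

P_cr ∝ 1/K², so P_cr,new = P_cr,old × (K_old/K_new)² = 13400 × (0.5/2)²
= 13400 × 0.06250 = 838 kN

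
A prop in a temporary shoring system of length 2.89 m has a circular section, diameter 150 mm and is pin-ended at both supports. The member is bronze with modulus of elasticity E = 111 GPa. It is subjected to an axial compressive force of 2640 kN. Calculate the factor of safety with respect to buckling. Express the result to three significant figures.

I = πd⁴/64 = π×150⁴/64 = 2.485×10^7 mm⁴
I = 2.485×10^7 mm⁴ = 2.485×10^-5 m⁴
Effective length L_e = K·L = 1 × 2.89 = 2.890 m
P_cr = π²EI / L_e² = π² × 111×10⁹ × 2.485×10^-5 / 2.890² = 3.260×10^6 N
Factor of safety n = P_cr / P = 3259.6 / 2640 = 1.23

n ≈ 1.23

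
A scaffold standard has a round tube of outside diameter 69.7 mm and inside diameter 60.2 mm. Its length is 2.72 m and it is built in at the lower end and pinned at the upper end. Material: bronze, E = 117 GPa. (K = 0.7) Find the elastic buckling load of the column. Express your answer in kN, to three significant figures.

d_o = 69.7 mm, d_i = 60.2 mm
I = π(d_o⁴ − d_i⁴)/64 = π(69.7⁴ − 60.20⁴)/64 = 5.138×10^5 mm⁴
I = 5.138×10^5 mm⁴ = 5.138×10^-7 m⁴
Effective length L_e = K·L = 0.7 × 2.72 = 1.904 m
P_cr = π²EI / L_e² = π² × 117×10⁹ × 5.138×10^-7 / 1.904² = 1.637×10^5 N

P_cr ≈ 164 kN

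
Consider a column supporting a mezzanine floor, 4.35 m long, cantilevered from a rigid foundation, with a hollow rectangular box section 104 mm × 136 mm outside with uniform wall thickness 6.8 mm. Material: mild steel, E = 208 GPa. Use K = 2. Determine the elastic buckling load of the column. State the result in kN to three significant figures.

Inner dimensions: h_i = 136 − 2×6.8 = 122.4 mm, b_i = 104 − 2×6.8 = 90.40 mm
Weak-axis I_min = (h_o·b_o³ − h_i·b_i³)/12 with b_o = 104, b_i = 90.40 mm (shorter outer/inner sides).
I_min = (136×104³ − 122.4×90.40³)/12 = 5.213×10^6 mm⁴
I = 5.213×10^6 mm⁴ = 5.213×10^-6 m⁴
Effective length L_e = K·L = 2 × 4.35 = 8.700 m
P_cr = π²EI / L_e² = π² × 208×10⁹ × 5.213×10^-6 / 8.700² = 1.414×10^5 N

P_cr ≈ 141 kN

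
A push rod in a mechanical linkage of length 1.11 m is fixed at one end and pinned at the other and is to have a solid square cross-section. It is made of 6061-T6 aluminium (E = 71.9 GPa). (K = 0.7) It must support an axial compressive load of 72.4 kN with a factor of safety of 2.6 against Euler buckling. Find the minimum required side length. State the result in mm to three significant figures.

Required P_cr = n·P = 2.6 × 72.4 = 188.2 kN
L_e = K·L = 0.7 × 1.11 = 0.7770 m
Required I = P_cr·L_e²/(π²E) = 1.882×10^5 × 0.7770² / (π² × 7.19×10^10) = 1.601×10^-7 m⁴
I_req = 1.601×10^5 mm⁴
Solid square: I = a⁴/12  ⇒  a = (12I)^(1/4) = (12×1.601×10^5)^(1/4) = 37.2 mm

a ≈ 37.2 mm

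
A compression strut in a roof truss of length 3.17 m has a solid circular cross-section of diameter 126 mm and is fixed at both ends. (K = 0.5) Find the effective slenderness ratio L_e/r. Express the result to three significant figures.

λ ≈ 50.3

I = πd⁴/64 = π×126⁴/64 = 1.237×10^7 mm⁴
A = 1.247×10^4 mm²;  r_min = √(I/A) = √(1.237×10^7/1.247×10^4) = 31.50 mm
L_e = K·L = 0.5 × 3.17 m = 1.585 m = 1585.0 mm
λ = L_e / r_min = 1585.0 / 31.50 = 50.3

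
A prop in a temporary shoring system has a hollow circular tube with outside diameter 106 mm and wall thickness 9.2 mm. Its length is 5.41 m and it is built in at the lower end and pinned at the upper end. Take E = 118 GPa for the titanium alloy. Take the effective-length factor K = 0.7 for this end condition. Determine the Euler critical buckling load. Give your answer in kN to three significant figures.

Inner diameter d_i = 106 − 2×9.2 = 87.60 mm
I = π(d_o⁴ − d_i⁴)/64 = π(106⁴ − 87.60⁴)/64 = 3.307×10^6 mm⁴
I = 3.307×10^6 mm⁴ = 3.307×10^-6 m⁴
Effective length L_e = K·L = 0.7 × 5.41 = 3.787 m
P_cr = π²EI / L_e² = π² × 118×10⁹ × 3.307×10^-6 / 3.787² = 2.685×10^5 N

P_cr ≈ 269 kN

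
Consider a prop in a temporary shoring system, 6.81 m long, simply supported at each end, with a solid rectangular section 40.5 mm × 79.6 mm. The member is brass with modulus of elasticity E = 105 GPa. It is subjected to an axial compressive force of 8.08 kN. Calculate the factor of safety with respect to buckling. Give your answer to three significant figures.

n ≈ 1.22

Buckling occurs about the weak axis: I_min = h·b³/12 with b = 40.5 mm (the shorter side).
I_min = 79.6×40.5³/12 = 4.407×10^5 mm⁴
I = 4.407×10^5 mm⁴ = 4.407×10^-7 m⁴
Effective length L_e = K·L = 1 × 6.81 = 6.810 m
P_cr = π²EI / L_e² = π² × 105×10⁹ × 4.407×10^-7 / 6.810² = 9.847×10^3 N
Factor of safety n = P_cr / P = 9.8467 / 8.08 = 1.22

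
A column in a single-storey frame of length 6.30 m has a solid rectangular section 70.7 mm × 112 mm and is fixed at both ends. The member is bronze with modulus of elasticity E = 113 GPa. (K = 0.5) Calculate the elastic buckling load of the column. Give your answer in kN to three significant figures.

P_cr ≈ 371 kN

Buckling occurs about the weak axis: I_min = h·b³/12 with b = 70.7 mm (the shorter side).
I_min = 112×70.7³/12 = 3.298×10^6 mm⁴
I = 3.298×10^6 mm⁴ = 3.298×10^-6 m⁴
Effective length L_e = K·L = 0.5 × 6.30 = 3.150 m
P_cr = π²EI / L_e² = π² × 113×10⁹ × 3.298×10^-6 / 3.150² = 3.707×10^5 N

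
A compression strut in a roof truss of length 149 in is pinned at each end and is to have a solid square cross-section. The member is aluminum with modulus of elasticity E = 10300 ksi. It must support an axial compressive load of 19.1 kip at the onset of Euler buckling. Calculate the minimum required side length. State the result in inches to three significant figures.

L_e = K·L = 1 × 149 = 149.0 in
Required I = P_cr·L_e²/(π²E) = 1.910×10^4 × 149.0² / (π² × 1.03×10^7) = 4.171 in⁴
Solid square: I = a⁴/12  ⇒  a = (12I)^(1/4) = (12×4.171)^(1/4) = 2.66 in

a ≈ 2.66 in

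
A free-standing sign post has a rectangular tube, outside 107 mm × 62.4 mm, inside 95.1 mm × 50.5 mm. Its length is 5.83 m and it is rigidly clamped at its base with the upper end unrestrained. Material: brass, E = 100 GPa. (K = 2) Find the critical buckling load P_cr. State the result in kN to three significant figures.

Weak-axis I_min = (h_o·b_o³ − h_i·b_i³)/12 with b_o = 62.4, b_i = 50.50 mm (shorter outer/inner sides).
I_min = (107×62.4³ − 95.10×50.50³)/12 = 1.146×10^6 mm⁴
I = 1.146×10^6 mm⁴ = 1.146×10^-6 m⁴
Effective length L_e = K·L = 2 × 5.83 = 11.66 m
P_cr = π²EI / L_e² = π² × 100×10⁹ × 1.146×10^-6 / 11.66² = 8.318×10^3 N

P_cr ≈ 8.32 kN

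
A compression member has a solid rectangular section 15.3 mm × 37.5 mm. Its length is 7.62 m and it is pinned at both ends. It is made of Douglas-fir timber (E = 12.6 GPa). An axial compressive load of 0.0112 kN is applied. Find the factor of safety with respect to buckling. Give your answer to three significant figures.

n ≈ 2.14

Buckling occurs about the weak axis: I_min = h·b³/12 with b = 15.3 mm (the shorter side).
I_min = 37.5×15.3³/12 = 1.119×10^4 mm⁴
I = 1.119×10^4 mm⁴ = 1.119×10^-8 m⁴
Effective length L_e = K·L = 1 × 7.62 = 7.620 m
P_cr = π²EI / L_e² = π² × 12.6×10⁹ × 1.119×10^-8 / 7.620² = 23.97 N
Factor of safety n = P_cr / P = 0.023971 / 0.0112 = 2.14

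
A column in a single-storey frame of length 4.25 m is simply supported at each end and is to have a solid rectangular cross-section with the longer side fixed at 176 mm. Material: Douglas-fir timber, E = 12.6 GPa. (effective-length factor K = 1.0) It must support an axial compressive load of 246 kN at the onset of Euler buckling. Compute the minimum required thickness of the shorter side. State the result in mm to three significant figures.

b ≈ 135 mm

L_e = K·L = 1 × 4.25 = 4.250 m
Required I = P_cr·L_e²/(π²E) = 2.460×10^5 × 4.250² / (π² × 1.26×10^10) = 3.573×10^-5 m⁴
I_req = 3.573×10^7 mm⁴
Rectangle, weak axis: I_min = h·b³/12 with h = 176 mm fixed  ⇒  b = (12I/h)^(1/3) = 135 mm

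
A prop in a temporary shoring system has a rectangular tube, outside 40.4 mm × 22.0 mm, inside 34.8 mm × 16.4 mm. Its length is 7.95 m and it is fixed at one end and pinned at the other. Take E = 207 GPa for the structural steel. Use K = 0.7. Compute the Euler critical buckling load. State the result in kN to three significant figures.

Weak-axis I_min = (h_o·b_o³ − h_i·b_i³)/12 with b_o = 22.0, b_i = 16.40 mm (shorter outer/inner sides).
I_min = (40.4×22.0³ − 34.80×16.40³)/12 = 2.306×10^4 mm⁴
I = 2.306×10^4 mm⁴ = 2.306×10^-8 m⁴
Effective length L_e = K·L = 0.7 × 7.95 = 5.565 m
P_cr = π²EI / L_e² = π² × 207×10⁹ × 2.306×10^-8 / 5.565² = 1.521×10^3 N

P_cr ≈ 1.52 kN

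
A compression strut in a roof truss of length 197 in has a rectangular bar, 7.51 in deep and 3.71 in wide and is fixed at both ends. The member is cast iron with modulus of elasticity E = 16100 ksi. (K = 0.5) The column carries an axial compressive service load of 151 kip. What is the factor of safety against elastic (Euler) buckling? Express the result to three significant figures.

n ≈ 3.47

Buckling occurs about the weak axis: I_min = h·b³/12 with b = 3.71 in (the shorter side).
I_min = 7.51×3.71³/12 = 31.96 in⁴
Effective length L_e = K·L = 0.5 × 197 = 98.50 in
P_cr = π²EI / L_e² = π² × 16100×10³ × 31.96 / 98.50² = 5.234×10^5 lb
Factor of safety n = P_cr / P = 523.40 / 151 = 3.47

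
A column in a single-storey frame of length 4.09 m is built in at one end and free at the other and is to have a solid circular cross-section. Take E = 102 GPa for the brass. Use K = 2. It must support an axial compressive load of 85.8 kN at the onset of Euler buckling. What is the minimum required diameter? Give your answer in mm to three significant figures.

d ≈ 104 mm

L_e = K·L = 2 × 4.09 = 8.180 m
Required I = P_cr·L_e²/(π²E) = 8.580×10^4 × 8.180² / (π² × 1.02×10^11) = 5.703×10^-6 m⁴
I_req = 5.703×10^6 mm⁴
Solid circle: I = πd⁴/64  ⇒  d = (64I/π)^(1/4) = (64×5.703×10^6/π)^(1/4) = 104 mm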